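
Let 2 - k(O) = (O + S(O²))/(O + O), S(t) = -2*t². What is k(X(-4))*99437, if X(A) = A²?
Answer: 814886215/2 ≈ 4.0744e+8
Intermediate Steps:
k(O) = 2 - (O - 2*O⁴)/(2*O) (k(O) = 2 - (O - 2*O⁴)/(O + O) = 2 - (O - 2*O⁴)/(2*O))
k(X(-4))*99437 = (3/2 + ((-4)²)³)*99437 = (3/2 + 16³)*99437 = (3/2 + 4096)*99437 = (8195/2)*99437 = 814886215/2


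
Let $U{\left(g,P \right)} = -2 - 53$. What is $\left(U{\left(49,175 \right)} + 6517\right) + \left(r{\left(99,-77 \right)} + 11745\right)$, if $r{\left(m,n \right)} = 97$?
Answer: $18304$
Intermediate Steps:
$U{\left(g,P \right)} = -55$
$\left(U{\left(49,175 \right)} + 6517\right) + \left(r{\left(99,-77 \right)} + 11745\right) = \left(-55 + 6517\right) + \left(97 + 11745\right) = 6462 + 11842 = 18304$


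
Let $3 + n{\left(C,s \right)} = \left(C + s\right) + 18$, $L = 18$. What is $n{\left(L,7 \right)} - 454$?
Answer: $-414$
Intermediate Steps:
$n{\left(C,s \right)} = 15 + C + s$ ($n{\left(C,s \right)} = -3 + \left(\left(C + s\right) + 18\right) = -3 + \left(18 + C + s\right) = 15 + C + s$)
$n{\left(L,7 \right)} - 454 = \left(15 + 18 + 7\right) - 454 = 40 - 454 = -414$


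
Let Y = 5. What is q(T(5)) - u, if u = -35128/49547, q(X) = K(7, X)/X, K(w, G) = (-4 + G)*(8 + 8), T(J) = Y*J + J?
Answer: 10832696/743205 ≈ 14.576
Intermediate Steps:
T(J) = 6*J (T(J) = 5*J + J = 6*J)
K(w, G) = -64 + 16*G (K(w, G) = (-4 + G)*16 = -64 + 16*G)
q(X) = (-64 + 16*X)/X
u = -35128/49547 (u = -35128*1/49547 = -35128/49547 ≈ -0.70898)
q(T(5)) - u = (16 - 64/(6*5)) - 1*(-35128/49547) = (16 - 64/30) + 35128/49547 = (16 - 64*1/30) + 35128/49547 = (16 - 32/15) + 35128/49547 = 208/15 + 35128/49547 = 10832696/743205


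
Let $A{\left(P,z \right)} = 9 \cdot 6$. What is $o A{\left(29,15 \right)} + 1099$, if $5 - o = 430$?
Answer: $-21851$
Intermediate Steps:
$A{\left(P,z \right)} = 54$
$o = -425$ ($o = 5 - 430 = -425$)
$o A{\left(29,15 \right)} + 1099 = \left(-425\right) 54 + 1099 = -22950 + 1099 = -21851$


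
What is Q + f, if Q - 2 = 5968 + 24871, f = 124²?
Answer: 46217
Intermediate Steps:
f = 15376
Q = 30841 (Q = 2 + (5968 + 24871) = 2 + 30839 = 30841)
Q + f = 30841 + 15376 = 46217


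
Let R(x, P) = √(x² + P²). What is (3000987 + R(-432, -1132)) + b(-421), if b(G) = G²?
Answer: 3178228 + 4*√91753 ≈ 3.1794e+6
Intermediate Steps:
R(x, P) = √(P² + x²)
(3000987 + R(-432, -1132)) + b(-421) = (3000987 + √((-1132)² + (-432)²)) + (-421)² = (3000987 + √(1281424 + 186624)) + 177241 = (3000987 + √1468048) + 177241 = (3000987 + 4*√91753) + 177241 = 3178228 + 4*√91753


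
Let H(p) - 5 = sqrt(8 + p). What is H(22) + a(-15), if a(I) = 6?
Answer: 11 + sqrt(30) ≈ 16.477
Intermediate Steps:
H(p) = 5 + sqrt(8 + p)
H(22) + a(-15) = (5 + sqrt(8 + 22)) + 6 = (5 + sqrt(30)) + 6 = 11 + sqrt(30)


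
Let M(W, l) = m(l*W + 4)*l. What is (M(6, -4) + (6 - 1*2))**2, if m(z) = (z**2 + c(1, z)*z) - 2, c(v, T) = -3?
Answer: 3341584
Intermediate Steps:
m(z) = -2 + z**2 - 3*z (m(z) = (z**2 - 3*z) - 2 = -2 + z**2 - 3*z)
M(W, l) = l*(-14 + (4 + W*l)**2 - 3*W*l) (M(W, l) = (-2 + (l*W + 4)**2 - 3*(l*W + 4))*l = (-2 + (W*l + 4)**2 - 3*(W*l + 4))*l = (-2 + (4 + W*l)**2 - 3*(4 + W*l))*l = (-2 + (4 + W*l)**2 + (-12 - 3*W*l))*l = (-14 + (4 + W*l)**2 - 3*W*l)*l = l*(-14 + (4 + W*l)**2 - 3*W*l))
(M(6, -4) + (6 - 1*2))**2 = (-4*(-14 + (4 + 6*(-4))**2 - 3*6*(-4)) + (6 - 1*2))**2 = (-4*(-14 + (4 - 24)**2 + 72) + (6 - 2))**2 = (-4*(-14 + (-20)**2 + 72) + 4)**2 = (-4*(-14 + 400 + 72) + 4)**2 = (-4*458 + 4)**2 = (-1832 + 4)**2 = (-1828)**2 = 3341584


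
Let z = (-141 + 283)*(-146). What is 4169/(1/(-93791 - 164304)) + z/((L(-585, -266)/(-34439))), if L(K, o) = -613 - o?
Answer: -374085314433/347 ≈ -1.0781e+9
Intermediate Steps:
z = -20732 (z = 142*(-146) = -20732)
4169/(1/(-93791 - 164304)) + z/((L(-585, -266)/(-34439))) = 4169/(1/(-93791 - 164304)) - 20732*(-34439/(-613 - 1*(-266))) = 4169/(1/(-258095)) - 20732*(-34439/(-613 + 266)) = 4169/(-1/258095) - 20732/((-347*(-1/34439))) = 4169*(-258095) - 20732/347/34439 = -1075998055 - 20732*34439/347 = -1075998055 - 713989348/347 = -374085314433/347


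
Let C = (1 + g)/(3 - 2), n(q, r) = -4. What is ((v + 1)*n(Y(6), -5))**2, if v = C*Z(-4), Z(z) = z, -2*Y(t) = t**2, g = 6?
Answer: 11664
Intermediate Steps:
Y(t) = -t**2/2
C = 7 (C = (1 + 6)/(3 - 2) = 7/1 = 7*1 = 7)
v = -28 (v = 7*(-4) = -28)
((v + 1)*n(Y(6), -5))**2 = ((-28 + 1)*(-4))**2 = (-27*(-4))**2 = 108**2 = 11664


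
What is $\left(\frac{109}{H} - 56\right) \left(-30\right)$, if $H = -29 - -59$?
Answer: $1571$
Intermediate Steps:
$H = 30$ ($H = -29 + 59 = 30$)
$\left(\frac{109}{H} - 56\right) \left(-30\right) = \left(\frac{109}{30} - 56\right) \left(-30\right) = \left(- \frac{1571}{30}\right) \left(-30\right) = 1571$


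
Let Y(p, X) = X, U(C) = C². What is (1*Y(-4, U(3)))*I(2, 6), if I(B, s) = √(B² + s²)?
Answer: 18*√10 ≈ 56.921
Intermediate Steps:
(1*Y(-4, U(3)))*I(2, 6) = (1*3²)*√(2² + 6²) = (1*9)*√(4 + 36) = 9*√40 = 9*(2*√10) = 18*√10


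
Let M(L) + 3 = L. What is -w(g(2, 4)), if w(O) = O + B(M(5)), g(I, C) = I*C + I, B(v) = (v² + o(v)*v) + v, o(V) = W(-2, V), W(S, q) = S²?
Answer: -24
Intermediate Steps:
M(L) = -3 + L
o(V) = 4 (o(V) = (-2)² = 4)
B(v) = v² + 5*v (B(v) = (v² + 4*v) + v = v² + 5*v)
g(I, C) = I + C*I (g(I, C) = C*I + I = I + C*I)
w(O) = 14 + O (w(O) = O + (-3 + 5)*(5 + (-3 + 5)) = O + 2*(5 + 2) = O + 2*7 = O + 14 = 14 + O)
-w(g(2, 4)) = -(14 + 2*(1 + 4)) = -(14 + 2*5) = -(14 + 10) = -1*24 = -24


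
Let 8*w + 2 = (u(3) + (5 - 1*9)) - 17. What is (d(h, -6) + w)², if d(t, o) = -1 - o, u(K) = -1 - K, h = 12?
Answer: 169/64 ≈ 2.6406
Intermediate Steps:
w = -27/8 (w = -¼ + (((-1 - 1*3) + (5 - 1*9)) - 17)/8 = -¼ + (((-1 - 3) + (5 - 9)) - 17)/8 = -¼ + ((-4 - 4) - 17)/8 = -¼ + (-8 - 17)/8 = -¼ + (⅛)*(-25) = -¼ - 25/8 = -27/8 ≈ -3.3750)
(d(h, -6) + w)² = ((-1 - 1*(-6)) - 27/8)² = ((-1 + 6) - 27/8)² = (5 - 27/8)² = (13/8)² = 169/64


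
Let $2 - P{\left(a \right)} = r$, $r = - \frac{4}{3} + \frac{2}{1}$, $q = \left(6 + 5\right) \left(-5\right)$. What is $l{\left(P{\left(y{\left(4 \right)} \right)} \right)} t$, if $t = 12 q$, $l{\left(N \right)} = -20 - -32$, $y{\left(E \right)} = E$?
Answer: $-7920$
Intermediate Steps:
$q = -55$ ($q = 11 \left(-5\right) = -55$)
$r = \frac{2}{3}$ ($r = \left(-4\right) \frac{1}{3} + 2 \cdot 1 = - \frac{4}{3} + 2 = \frac{2}{3} \approx 0.66667$)
$P{\left(a \right)} = \frac{4}{3}$ ($P{\left(a \right)} = 2 - \frac{2}{3} = \frac{4}{3}$)
$l{\left(N \right)} = 12$ ($l{\left(N \right)} = -20 + 32 = 12$)
$t = -660$ ($t = 12 \left(-55\right) = -660$)
$l{\left(P{\left(y{\left(4 \right)} \right)} \right)} t = 12 \left(-660\right) = -7920$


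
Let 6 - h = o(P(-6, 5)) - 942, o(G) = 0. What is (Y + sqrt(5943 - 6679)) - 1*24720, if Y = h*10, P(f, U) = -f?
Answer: -15240 + 4*I*sqrt(46) ≈ -15240.0 + 27.129*I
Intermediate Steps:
h = 948 (h = 6 - (0 - 942) = 6 - 1*(-942) = 6 + 942 = 948)
Y = 9480 (Y = 948*10 = 9480)
(Y + sqrt(5943 - 6679)) - 1*24720 = (9480 + sqrt(5943 - 6679)) - 1*24720 = (9480 + sqrt(-736)) - 24720 = (9480 + 4*I*sqrt(46)) - 24720 = -15240 + 4*I*sqrt(46)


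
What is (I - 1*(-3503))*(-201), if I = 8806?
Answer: -2474109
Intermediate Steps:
(I - 1*(-3503))*(-201) = (8806 - 1*(-3503))*(-201) = (8806 + 3503)*(-201) = 12309*(-201) = -2474109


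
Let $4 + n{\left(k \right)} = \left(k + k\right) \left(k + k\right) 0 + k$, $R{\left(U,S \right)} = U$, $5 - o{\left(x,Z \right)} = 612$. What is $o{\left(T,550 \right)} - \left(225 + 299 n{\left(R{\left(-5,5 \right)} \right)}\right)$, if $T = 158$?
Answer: $1859$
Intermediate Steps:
$o{\left(x,Z \right)} = -607$ ($o{\left(x,Z \right)} = 5 - 612 = -607$)
$n{\left(k \right)} = -4 + k$ ($n{\left(k \right)} = -4 + \left(\left(k + k\right) \left(k + k\right) 0 + k\right) = -4 + \left(2 k 2 k 0 + k\right) = -4 + \left(4 k^{2} \cdot 0 + k\right) = -4 + \left(0 + k\right) = -4 + k$)
$o{\left(T,550 \right)} - \left(225 + 299 n{\left(R{\left(-5,5 \right)} \right)}\right) = -607 - \left(225 + 299 \left(-4 - 5\right)\right) = -607 - -2466 = -607 + \left(-225 + 2691\right) = -607 + 2466 = 1859$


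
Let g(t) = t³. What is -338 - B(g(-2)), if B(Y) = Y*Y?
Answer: -402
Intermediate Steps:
B(Y) = Y²
-338 - B(g(-2)) = -338 - ((-2)³)² = -338 - 1*(-8)² = -338 - 1*64 = -338 - 64 = -402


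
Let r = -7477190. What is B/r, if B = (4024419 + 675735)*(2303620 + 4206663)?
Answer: -15299666341791/3738595 ≈ -4.0924e+6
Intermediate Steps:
B = 30599332683582 (B = 4700154*6510283 = 30599332683582)
B/r = 30599332683582/(-7477190) = 30599332683582*(-1/7477190) = -15299666341791/3738595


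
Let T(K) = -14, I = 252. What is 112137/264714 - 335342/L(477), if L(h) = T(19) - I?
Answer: 2114275015/1676522 ≈ 1261.1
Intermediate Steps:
L(h) = -266 (L(h) = -14 - 1*252 = -14 - 252 = -266)
112137/264714 - 335342/L(477) = 112137/264714 - 335342/(-266) = 112137*(1/264714) - 335342*(-1/266) = 37379/88238 + 23953/19 = 2114275015/1676522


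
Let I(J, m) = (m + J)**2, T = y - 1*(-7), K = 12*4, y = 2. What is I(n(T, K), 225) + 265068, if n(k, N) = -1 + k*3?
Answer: 328069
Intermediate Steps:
K = 48
T = 9 (T = 2 - 1*(-7) = 2 + 7 = 9)
n(k, N) = -1 + 3*k
I(J, m) = (J + m)**2
I(n(T, K), 225) + 265068 = ((-1 + 3*9) + 225)**2 + 265068 = ((-1 + 27) + 225)**2 + 265068 = (26 + 225)**2 + 265068 = 251**2 + 265068 = 63001 + 265068 = 328069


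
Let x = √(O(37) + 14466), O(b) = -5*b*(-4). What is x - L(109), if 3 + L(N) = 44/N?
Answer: 283/109 + √15206 ≈ 125.91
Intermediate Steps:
O(b) = 20*b
L(N) = -3 + 44/N
x = √15206 (x = √(20*37 + 14466) = √(740 + 14466) = √15206 ≈ 123.31)
x - L(109) = √15206 - (-3 + 44/109) = √15206 - 1*(-283/109) = √15206 + 283/109 = 283/109 + √15206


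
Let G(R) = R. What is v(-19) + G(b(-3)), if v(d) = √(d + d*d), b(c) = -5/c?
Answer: 5/3 + 3*√38 ≈ 20.160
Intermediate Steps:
v(d) = √(d + d²)
v(-19) + G(b(-3)) = √(-19*(1 - 19)) - 5/(-3) = √(-19*(-18)) - 5*(-⅓) = √342 + 5/3 = 3*√38 + 5/3 = 5/3 + 3*√38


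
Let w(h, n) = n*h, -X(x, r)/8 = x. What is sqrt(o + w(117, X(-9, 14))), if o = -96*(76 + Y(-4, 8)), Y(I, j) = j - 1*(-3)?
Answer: 6*sqrt(2) ≈ 8.4853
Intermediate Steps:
X(x, r) = -8*x
Y(I, j) = 3 + j (Y(I, j) = j + 3 = 3 + j)
w(h, n) = h*n
o = -8352 (o = -96*(76 + (3 + 8)) = -96*(76 + 11) = -96*87 = -8352)
sqrt(o + w(117, X(-9, 14))) = sqrt(-8352 + 117*(-8*(-9))) = sqrt(-8352 + 117*72) = sqrt(-8352 + 8424) = sqrt(72) = 6*sqrt(2)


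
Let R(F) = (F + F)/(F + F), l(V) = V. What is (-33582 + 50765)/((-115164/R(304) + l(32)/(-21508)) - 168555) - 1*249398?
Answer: -380470974786249/1525557071 ≈ -2.4940e+5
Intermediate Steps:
R(F) = 1 (R(F) = (2*F)/((2*F)) = (2*F)*(1/(2*F)) = 1)
(-33582 + 50765)/((-115164/R(304) + l(32)/(-21508)) - 168555) - 1*249398 = (-33582 + 50765)/((-115164/1 + 32/(-21508)) - 168555) - 1*249398 = 17183/((-115164*1 + 32*(-1/21508)) - 168555) - 249398 = 17183/((-115164 - 8/5377) - 168555) - 249398 = 17183/(-619236836/5377 - 168555) - 249398 = 17183/(-1525557071/5377) - 249398 = 17183*(-5377/1525557071) - 249398 = -92392991/1525557071 - 249398 = -380470974786249/1525557071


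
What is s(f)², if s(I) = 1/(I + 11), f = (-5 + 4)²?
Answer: 1/144 ≈ 0.0069444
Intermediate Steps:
f = 1 (f = (-1)² = 1)
s(I) = 1/(11 + I)
s(f)² = (1/(11 + 1))² = (1/12)² = 1/144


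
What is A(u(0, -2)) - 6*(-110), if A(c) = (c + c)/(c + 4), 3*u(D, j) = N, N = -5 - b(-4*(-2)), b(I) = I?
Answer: 686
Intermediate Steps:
N = -13 (N = -5 - (-4)*(-2) = -5 - 1*8 = -5 - 8 = -13)
u(D, j) = -13/3 (u(D, j) = (1/3)*(-13) = -13/3)
A(c) = 2*c/(4 + c) (A(c) = (2*c)/(4 + c) = 2*c/(4 + c))
A(u(0, -2)) - 6*(-110) = 2*(-13/3)/(4 - 13/3) - 6*(-110) = 2*(-13/3)/(-1/3) + 660 = 2*(-13/3)*(-3) + 660 = 26 + 660 = 686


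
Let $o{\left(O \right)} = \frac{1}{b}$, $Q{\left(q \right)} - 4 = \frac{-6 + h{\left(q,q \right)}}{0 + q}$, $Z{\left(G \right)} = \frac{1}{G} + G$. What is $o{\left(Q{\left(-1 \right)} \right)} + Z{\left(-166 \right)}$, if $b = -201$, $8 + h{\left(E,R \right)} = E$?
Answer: $- \frac{5539123}{33366} \approx -166.01$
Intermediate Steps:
$h{\left(E,R \right)} = -8 + E$
$Z{\left(G \right)} = G + \frac{1}{G}$
$Q{\left(q \right)} = 4 + \frac{-14 + q}{q}$ ($Q{\left(q \right)} = 4 + \frac{-6 + \left(-8 + q\right)}{0 + q} = 4 + \frac{-14 + q}{q}$)
$o{\left(O \right)} = - \frac{1}{201}$ ($o{\left(O \right)} = \frac{1}{-201} = - \frac{1}{201}$)
$o{\left(Q{\left(-1 \right)} \right)} + Z{\left(-166 \right)} = - \frac{1}{201} - \left(166 - \frac{1}{-166}\right) = - \frac{1}{201} - \frac{27557}{166} = - \frac{5539123}{33366}$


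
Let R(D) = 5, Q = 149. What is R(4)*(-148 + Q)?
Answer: 5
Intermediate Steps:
R(4)*(-148 + Q) = 5*(-148 + 149) = 5*1 = 5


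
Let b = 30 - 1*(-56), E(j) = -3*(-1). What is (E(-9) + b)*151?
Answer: 13439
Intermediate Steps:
E(j) = 3
b = 86 (b = 30 + 56 = 86)
(E(-9) + b)*151 = (3 + 86)*151 = 89*151 = 13439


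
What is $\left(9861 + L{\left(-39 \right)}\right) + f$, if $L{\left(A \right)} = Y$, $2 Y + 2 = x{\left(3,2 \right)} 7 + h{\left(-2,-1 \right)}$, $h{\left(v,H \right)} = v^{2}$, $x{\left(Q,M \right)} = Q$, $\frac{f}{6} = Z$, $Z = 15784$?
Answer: $\frac{209153}{2} \approx 1.0458 \cdot 10^{5}$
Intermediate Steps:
$f = 94704$ ($f = 6 \cdot 15784 = 94704$)
$Y = \frac{23}{2}$ ($Y = -1 + \frac{3 \cdot 7 + \left(-2\right)^{2}}{2} = -1 + \frac{21 + 4}{2} = -1 + \frac{1}{2} \cdot 25 = -1 + \frac{25}{2} = \frac{23}{2} \approx 11.5$)
$L{\left(A \right)} = \frac{23}{2}$
$\left(9861 + L{\left(-39 \right)}\right) + f = \left(9861 + \frac{23}{2}\right) + 94704 = \frac{19745}{2} + 94704 = \frac{209153}{2}$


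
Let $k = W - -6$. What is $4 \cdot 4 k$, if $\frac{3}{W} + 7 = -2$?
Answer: $\frac{272}{3} \approx 90.667$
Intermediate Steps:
$W = - \frac{1}{3}$ ($W = \frac{3}{-7 - 2} = \frac{3}{-9} = 3 \left(- \frac{1}{9}\right) = - \frac{1}{3} \approx -0.33333$)
$k = \frac{17}{3}$ ($k = - \frac{1}{3} - -6 = - \frac{1}{3} + 6 = \frac{17}{3} \approx 5.6667$)
$4 \cdot 4 k = 4 \cdot 4 \cdot \frac{17}{3} = 16 \cdot \frac{17}{3} = \frac{272}{3}$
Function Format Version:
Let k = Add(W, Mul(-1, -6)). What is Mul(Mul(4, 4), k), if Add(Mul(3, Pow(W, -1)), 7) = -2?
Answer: Rational(272, 3) ≈ 90.667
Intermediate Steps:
W = Rational(-1, 3) (W = Mul(3, Pow(Add(-7, -2), -1)) = Mul(3, Pow(-9, -1)) = Mul(3, Rational(-1, 9)) = Rational(-1, 3) ≈ -0.33333)
k = Rational(17, 3) (k = Add(Rational(-1, 3), Mul(-1, -6)) = Add(Rational(-1, 3), 6) = Rational(17, 3) ≈ 5.6667)
Mul(Mul(4, 4), k) = Mul(Mul(4, 4), Rational(17, 3)) = Mul(16, Rational(17, 3)) = Rational(272, 3)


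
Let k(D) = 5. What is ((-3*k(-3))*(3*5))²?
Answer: 50625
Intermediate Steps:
((-3*k(-3))*(3*5))² = ((-3*5)*(3*5))² = (-15*15)² = (-225)² = 50625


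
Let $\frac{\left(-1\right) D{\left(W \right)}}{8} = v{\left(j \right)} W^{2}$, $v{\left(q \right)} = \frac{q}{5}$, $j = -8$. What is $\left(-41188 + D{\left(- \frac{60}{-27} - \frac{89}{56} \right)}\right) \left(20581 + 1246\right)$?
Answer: $- \frac{17838641758873}{19845} \approx -8.989 \cdot 10^{8}$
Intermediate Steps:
$v{\left(q \right)} = \frac{q}{5}$ ($v{\left(q \right)} = q \frac{1}{5} = \frac{q}{5}$)
$D{\left(W \right)} = \frac{64 W^{2}}{5}$ ($D{\left(W \right)} = - 8 \cdot \frac{1}{5} \left(-8\right) W^{2} = - 8 \left(- \frac{8 W^{2}}{5}\right) = \frac{64 W^{2}}{5}$)
$\left(-41188 + D{\left(- \frac{60}{-27} - \frac{89}{56} \right)}\right) \left(20581 + 1246\right) = \left(-41188 + \frac{64 \left(- \frac{60}{-27} - \frac{89}{56}\right)^{2}}{5}\right) \left(20581 + 1246\right) = \left(-41188 + \frac{64 \left(\left(-60\right) \left(- \frac{1}{27}\right) - \frac{89}{56}\right)^{2}}{5}\right) 21827 = \left(-41188 + \frac{64 \left(\frac{20}{9} - \frac{89}{56}\right)^{2}}{5}\right) 21827 = \left(-41188 + \frac{64 \left(\frac{319}{504}\right)^{2}}{5}\right) 21827 = \left(-41188 + \frac{64}{5} \cdot \frac{101761}{254016}\right) 21827 = \left(-41188 + \frac{101761}{19845}\right) 21827 = \left(- \frac{817274099}{19845}\right) 21827 = - \frac{17838641758873}{19845}$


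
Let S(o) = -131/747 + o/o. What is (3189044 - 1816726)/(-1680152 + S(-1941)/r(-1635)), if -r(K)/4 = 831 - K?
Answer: -1263974866218/1547505679829 ≈ -0.81678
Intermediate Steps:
r(K) = -3324 + 4*K (r(K) = -4*(831 - K) = -3324 + 4*K)
S(o) = 616/747 (S(o) = -131*1/747 + 1 = -131/747 + 1 = 616/747)
(3189044 - 1816726)/(-1680152 + S(-1941)/r(-1635)) = (3189044 - 1816726)/(-1680152 + 616/(747*(-3324 + 4*(-1635)))) = 1372318/(-1680152 + 616/(747*(-3324 - 6540))) = 1372318/(-1680152 + (616/747)/(-9864)) = 1372318/(-1680152 + (616/747)*(-1/9864)) = 1372318/(-1680152 - 77/921051) = 1372318/(-1547505679829/921051) = 1372318*(-921051/1547505679829) = -1263974866218/1547505679829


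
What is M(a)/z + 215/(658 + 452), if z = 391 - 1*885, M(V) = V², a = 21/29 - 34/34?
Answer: 8925157/46115394 ≈ 0.19354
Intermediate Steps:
a = -8/29 (a = 21*(1/29) - 34*1/34 = 21/29 - 1 = -8/29 ≈ -0.27586)
z = -494 (z = 391 - 885 = -494)
M(a)/z + 215/(658 + 452) = (-8/29)²/(-494) + 215/(658 + 452) = (64/841)*(-1/494) + 215/1110 = -32/207727 + 215*(1/1110) = -32/207727 + 43/222 = 8925157/46115394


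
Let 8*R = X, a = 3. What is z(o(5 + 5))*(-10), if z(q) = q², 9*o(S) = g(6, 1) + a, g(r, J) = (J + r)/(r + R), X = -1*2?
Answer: -94090/42849 ≈ -2.1959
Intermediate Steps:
X = -2
R = -¼ (R = (⅛)*(-2) = -¼ ≈ -0.25000)
g(r, J) = (J + r)/(-¼ + r) (g(r, J) = (J + r)/(r - ¼) = (J + r)/(-¼ + r))
o(S) = 97/207 (o(S) = (4*(1 + 6)/(-1 + 4*6) + 3)/9 = (4*7/(-1 + 24) + 3)/9 = (4*7/23 + 3)/9 = (4*(1/23)*7 + 3)/9 = (28/23 + 3)/9 = (⅑)*(97/23) = 97/207)
z(o(5 + 5))*(-10) = (97/207)²*(-10) = (9409/42849)*(-10) = -94090/42849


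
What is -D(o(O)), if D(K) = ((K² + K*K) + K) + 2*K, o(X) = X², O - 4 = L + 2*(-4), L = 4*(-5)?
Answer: -665280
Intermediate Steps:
L = -20
O = -24 (O = 4 + (-20 + 2*(-4)) = 4 + (-20 - 8) = 4 - 28 = -24)
D(K) = 2*K² + 3*K (D(K) = ((K² + K²) + K) + 2*K = (2*K² + K) + 2*K = (K + 2*K²) + 2*K = 2*K² + 3*K)
-D(o(O)) = -(-24)²*(3 + 2*(-24)²) = -576*(3 + 2*576) = -576*(3 + 1152) = -576*1155 = -1*665280 = -665280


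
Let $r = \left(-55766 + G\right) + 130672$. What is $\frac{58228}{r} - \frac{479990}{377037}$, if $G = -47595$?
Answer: $\frac{8845103546}{10297257507} \approx 0.85898$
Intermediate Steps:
$r = 27311$ ($r = \left(-55766 - 47595\right) + 130672 = -103361 + 130672 = 27311$)
$\frac{58228}{r} - \frac{479990}{377037} = \frac{58228}{27311} - \frac{479990}{377037} = \frac{8845103546}{10297257507}$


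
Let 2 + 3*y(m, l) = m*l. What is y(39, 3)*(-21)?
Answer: -805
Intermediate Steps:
y(m, l) = -⅔ + l*m/3 (y(m, l) = -⅔ + (m*l)/3 = -⅔ + (l*m)/3 = -⅔ + l*m/3)
y(39, 3)*(-21) = (-⅔ + (⅓)*3*39)*(-21) = (-⅔ + 39)*(-21) = (115/3)*(-21) = -805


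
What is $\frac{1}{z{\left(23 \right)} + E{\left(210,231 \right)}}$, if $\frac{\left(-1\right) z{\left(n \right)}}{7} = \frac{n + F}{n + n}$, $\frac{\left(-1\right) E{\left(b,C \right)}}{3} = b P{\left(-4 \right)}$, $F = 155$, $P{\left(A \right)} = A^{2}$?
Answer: $- \frac{23}{232463} \approx -9.894 \cdot 10^{-5}$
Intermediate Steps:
$E{\left(b,C \right)} = - 48 b$ ($E{\left(b,C \right)} = - 3 b \left(-4\right)^{2} = - 3 b 16 = - 3 \cdot 16 b = - 48 b$)
$z{\left(n \right)} = - \frac{7 \left(155 + n\right)}{2 n}$ ($z{\left(n \right)} = - 7 \frac{n + 155}{n + n} = - 7 \frac{155 + n}{2 n} = - \frac{7 \left(155 + n\right)}{2 n}$)
$\frac{1}{z{\left(23 \right)} + E{\left(210,231 \right)}} = \frac{1}{\frac{7 \left(-155 - 23\right)}{2 \cdot 23} - 10080} = \frac{1}{\frac{7}{2} \cdot \frac{1}{23} \left(-155 - 23\right) - 10080} = \frac{1}{\frac{7}{2} \cdot \frac{1}{23} \left(-178\right) - 10080} = \frac{1}{- \frac{623}{23} - 10080} = \frac{1}{- \frac{232463}{23}} = - \frac{23}{232463}$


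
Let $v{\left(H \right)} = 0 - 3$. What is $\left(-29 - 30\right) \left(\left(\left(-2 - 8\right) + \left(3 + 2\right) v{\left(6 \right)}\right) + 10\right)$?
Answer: $885$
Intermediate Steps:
$v{\left(H \right)} = -3$ ($v{\left(H \right)} = 0 - 3 = -3$)
$\left(-29 - 30\right) \left(\left(\left(-2 - 8\right) + \left(3 + 2\right) v{\left(6 \right)}\right) + 10\right) = \left(-29 - 30\right) \left(\left(\left(-2 - 8\right) + \left(3 + 2\right) \left(-3\right)\right) + 10\right) = - 59 \left(\left(\left(-2 - 8\right) + 5 \left(-3\right)\right) + 10\right) = - 59 \left(\left(-10 - 15\right) + 10\right) = - 59 \left(-25 + 10\right) = \left(-59\right) \left(-15\right) = 885$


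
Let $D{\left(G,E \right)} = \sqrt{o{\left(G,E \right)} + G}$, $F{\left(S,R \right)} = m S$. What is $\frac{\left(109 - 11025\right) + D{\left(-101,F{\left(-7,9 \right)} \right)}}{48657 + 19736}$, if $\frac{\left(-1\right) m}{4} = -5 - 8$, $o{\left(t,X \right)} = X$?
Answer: $- \frac{10916}{68393} + \frac{i \sqrt{465}}{68393} \approx -0.15961 + 0.00031529 i$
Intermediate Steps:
$m = 52$ ($m = - 4 \left(-5 - 8\right) = \left(-4\right) \left(-13\right) = 52$)
$F{\left(S,R \right)} = 52 S$
$D{\left(G,E \right)} = \sqrt{E + G}$
$\frac{\left(109 - 11025\right) + D{\left(-101,F{\left(-7,9 \right)} \right)}}{48657 + 19736} = \frac{\left(109 - 11025\right) + \sqrt{52 \left(-7\right) - 101}}{48657 + 19736} = \frac{\left(109 - 11025\right) + \sqrt{-364 - 101}}{68393} = \left(-10916 + \sqrt{-465}\right) \frac{1}{68393} = \left(-10916 + i \sqrt{465}\right) \frac{1}{68393} = - \frac{10916}{68393} + \frac{i \sqrt{465}}{68393}$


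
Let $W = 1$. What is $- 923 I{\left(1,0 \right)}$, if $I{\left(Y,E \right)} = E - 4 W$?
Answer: $3692$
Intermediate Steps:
$I{\left(Y,E \right)} = -4 + E$ ($I{\left(Y,E \right)} = E - 4 = -4 + E$)
$- 923 I{\left(1,0 \right)} = - 923 \left(-4 + 0\right) = \left(-923\right) \left(-4\right) = 3692$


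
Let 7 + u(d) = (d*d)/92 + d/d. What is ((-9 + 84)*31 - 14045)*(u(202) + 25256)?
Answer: -6925945720/23 ≈ -3.0113e+8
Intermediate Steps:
u(d) = -6 + d²/92 (u(d) = -7 + ((d*d)/92 + d/d) = -7 + (d²*(1/92) + 1) = -7 + (d²/92 + 1) = -7 + (1 + d²/92) = -6 + d²/92)
((-9 + 84)*31 - 14045)*(u(202) + 25256) = ((-9 + 84)*31 - 14045)*((-6 + (1/92)*202²) + 25256) = (75*31 - 14045)*((-6 + (1/92)*40804) + 25256) = (2325 - 14045)*((-6 + 10201/23) + 25256) = -11720*(10063/23 + 25256) = -11720*590951/23 = -6925945720/23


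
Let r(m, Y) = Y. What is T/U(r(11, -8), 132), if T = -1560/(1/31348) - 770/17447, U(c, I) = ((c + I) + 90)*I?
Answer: -426604274065/246421428 ≈ -1731.2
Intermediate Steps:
U(c, I) = I*(90 + I + c) (U(c, I) = ((I + c) + 90)*I = (90 + I + c)*I = I*(90 + I + c))
T = -853208548130/17447 (T = -1560/1/31348 - 770*1/17447 = -1560*31348 - 770/17447 = -48902880 - 770/17447 = -853208548130/17447 ≈ -4.8903e+7)
T/U(r(11, -8), 132) = -853208548130*1/(132*(90 + 132 - 8))/17447 = -853208548130/(17447*(132*214)) = -853208548130/17447/28248 = -853208548130/17447*1/28248 = -426604274065/246421428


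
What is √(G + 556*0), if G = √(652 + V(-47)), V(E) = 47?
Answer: 699^(¼) ≈ 5.1418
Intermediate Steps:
G = √699 (G = √(652 + 47) = √699 ≈ 26.439)
√(G + 556*0) = √(√699 + 556*0) = √(√699 + 0) = √(√699) = 699^(¼)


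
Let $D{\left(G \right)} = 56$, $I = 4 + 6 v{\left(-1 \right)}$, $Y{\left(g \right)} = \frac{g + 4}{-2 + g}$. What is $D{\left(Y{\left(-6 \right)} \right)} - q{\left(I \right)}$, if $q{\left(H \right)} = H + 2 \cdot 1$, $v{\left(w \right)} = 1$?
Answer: $44$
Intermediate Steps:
$Y{\left(g \right)} = \frac{4 + g}{-2 + g}$
$I = 10$ ($I = 4 + 6 \cdot 1 = 4 + 6 = 10$)
$q{\left(H \right)} = 2 + H$ ($q{\left(H \right)} = H + 2 = 2 + H$)
$D{\left(Y{\left(-6 \right)} \right)} - q{\left(I \right)} = 56 - \left(2 + 10\right) = 56 - 12 = 44$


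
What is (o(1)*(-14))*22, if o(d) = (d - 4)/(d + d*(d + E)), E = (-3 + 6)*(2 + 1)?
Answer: 84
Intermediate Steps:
E = 9 (E = 3*3 = 9)
o(d) = (-4 + d)/(d + d*(9 + d)) (o(d) = (d - 4)/(d + d*(d + 9)) = (-4 + d)/(d + d*(9 + d)))
(o(1)*(-14))*22 = (((-4 + 1)/(1*(10 + 1)))*(-14))*22 = ((1*(-3)/11)*(-14))*22 = ((1*(1/11)*(-3))*(-14))*22 = -3/11*(-14)*22 = (42/11)*22 = 84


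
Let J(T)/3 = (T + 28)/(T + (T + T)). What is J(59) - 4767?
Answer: -281166/59 ≈ -4765.5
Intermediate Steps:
J(T) = (28 + T)/T (J(T) = 3*((T + 28)/(T + (T + T))) = 3*((28 + T)/(T + 2*T)) = 3*((28 + T)/((3*T))) = 3*((28 + T)*(1/(3*T))) = 3*((28 + T)/(3*T)) = (28 + T)/T)
J(59) - 4767 = (28 + 59)/59 - 4767 = (1/59)*87 - 4767 = 87/59 - 4767 = -281166/59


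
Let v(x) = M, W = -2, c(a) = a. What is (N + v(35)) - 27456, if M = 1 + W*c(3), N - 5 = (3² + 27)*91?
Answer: -24180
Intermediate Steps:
N = 3281 (N = 5 + (3² + 27)*91 = 5 + (9 + 27)*91 = 5 + 36*91 = 5 + 3276 = 3281)
M = -5 (M = 1 - 2*3 = 1 - 6 = -5)
v(x) = -5
(N + v(35)) - 27456 = (3281 - 5) - 27456 = 3276 - 27456 = -24180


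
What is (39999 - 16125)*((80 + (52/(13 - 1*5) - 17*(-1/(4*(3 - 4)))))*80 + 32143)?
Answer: 924472902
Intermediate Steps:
(39999 - 16125)*((80 + (52/(13 - 1*5) - 17*(-1/(4*(3 - 4)))))*80 + 32143) = 23874*((80 + (52/(13 - 5) - 17/((-4*(-1)))))*80 + 32143) = 23874*((80 + (52/8 - 17/4))*80 + 32143) = 23874*((80 + (52*(1/8) - 17*1/4))*80 + 32143) = 23874*((80 + (13/2 - 17/4))*80 + 32143) = 23874*((80 + 9/4)*80 + 32143) = 23874*((329/4)*80 + 32143) = 23874*(6580 + 32143) = 23874*38723 = 924472902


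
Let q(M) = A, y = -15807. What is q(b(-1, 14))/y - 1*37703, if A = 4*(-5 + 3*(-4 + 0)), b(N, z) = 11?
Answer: -595971253/15807 ≈ -37703.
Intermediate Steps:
A = -68 (A = 4*(-5 + 3*(-4)) = 4*(-5 - 12) = 4*(-17) = -68)
q(M) = -68
q(b(-1, 14))/y - 1*37703 = -68/(-15807) - 1*37703 = -68*(-1/15807) - 37703 = 68/15807 - 37703 = -595971253/15807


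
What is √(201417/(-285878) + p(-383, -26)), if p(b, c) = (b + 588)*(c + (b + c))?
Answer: I*√7287994219769826/285878 ≈ 298.62*I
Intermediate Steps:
p(b, c) = (588 + b)*(b + 2*c)
√(201417/(-285878) + p(-383, -26)) = √(201417/(-285878) + ((-383)² + 588*(-383) + 1176*(-26) + 2*(-383)*(-26))) = √(201417*(-1/285878) + (146689 - 225204 - 30576 + 19916)) = √(-201417/285878 - 89175) = √(-25493372067/285878) = I*√7287994219769826/285878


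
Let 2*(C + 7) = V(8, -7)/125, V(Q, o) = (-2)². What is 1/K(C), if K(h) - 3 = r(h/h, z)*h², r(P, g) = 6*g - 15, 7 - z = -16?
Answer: 15625/93788742 ≈ 0.00016660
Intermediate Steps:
V(Q, o) = 4
z = 23 (z = 7 - 1*(-16) = 7 + 16 = 23)
C = -873/125 (C = -7 + (4/125)/2 = -7 + (4*(1/125))/2 = -7 + (½)*(4/125) = -7 + 2/125 = -873/125 ≈ -6.9840)
r(P, g) = -15 + 6*g
K(h) = 3 + 123*h² (K(h) = 3 + (-15 + 6*23)*h² = 3 + (-15 + 138)*h² = 3 + 123*h²)
1/K(C) = 1/(3 + 123*(-873/125)²) = 1/(3 + 123*(762129/15625)) = 1/(3 + 93741867/15625) = 1/(93788742/15625) = 15625/93788742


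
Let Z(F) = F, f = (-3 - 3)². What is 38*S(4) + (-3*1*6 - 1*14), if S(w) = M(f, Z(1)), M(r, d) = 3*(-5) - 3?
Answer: -716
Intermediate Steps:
f = 36 (f = (-6)² = 36)
M(r, d) = -18 (M(r, d) = -15 - 3 = -18)
S(w) = -18
38*S(4) + (-3*1*6 - 1*14) = 38*(-18) + (-3*1*6 - 1*14) = -684 + (-3*6 - 14) = -684 + (-18 - 14) = -684 - 32 = -716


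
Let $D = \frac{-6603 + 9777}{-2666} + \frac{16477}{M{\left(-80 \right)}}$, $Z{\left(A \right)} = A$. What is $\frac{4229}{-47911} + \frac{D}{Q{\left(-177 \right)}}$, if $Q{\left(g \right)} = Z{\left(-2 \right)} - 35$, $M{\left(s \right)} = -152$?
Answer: $\frac{1032162935847}{359178801512} \approx 2.8737$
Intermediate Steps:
$D = - \frac{22205065}{202616}$ ($D = \frac{-6603 + 9777}{-2666} + \frac{16477}{-152} = 3174 \left(- \frac{1}{2666}\right) + 16477 \left(- \frac{1}{152}\right) = - \frac{1587}{1333} - \frac{16477}{152} = - \frac{22205065}{202616} \approx -109.59$)
$Q{\left(g \right)} = -37$ ($Q{\left(g \right)} = -2 - 35 = -37$)
$\frac{4229}{-47911} + \frac{D}{Q{\left(-177 \right)}} = \frac{4229}{-47911} - \frac{22205065}{202616 \left(-37\right)} = 4229 \left(- \frac{1}{47911}\right) - - \frac{22205065}{7496792} = - \frac{4229}{47911} + \frac{22205065}{7496792} = \frac{1032162935847}{359178801512}$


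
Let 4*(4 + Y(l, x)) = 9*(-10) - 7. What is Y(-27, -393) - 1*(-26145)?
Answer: 104467/4 ≈ 26117.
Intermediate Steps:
Y(l, x) = -113/4 (Y(l, x) = -4 + (9*(-10) - 7)/4 = -4 + (-90 - 7)/4 = -4 + (1/4)*(-97) = -4 - 97/4 = -113/4)
Y(-27, -393) - 1*(-26145) = -113/4 - 1*(-26145) = -113/4 + 26145 = 104467/4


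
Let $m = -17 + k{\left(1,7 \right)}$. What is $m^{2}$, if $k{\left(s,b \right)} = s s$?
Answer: $256$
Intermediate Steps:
$k{\left(s,b \right)} = s^{2}$
$m = -16$ ($m = -17 + 1^{2} = -17 + 1 = -16$)
$m^{2} = \left(-16\right)^{2} = 256$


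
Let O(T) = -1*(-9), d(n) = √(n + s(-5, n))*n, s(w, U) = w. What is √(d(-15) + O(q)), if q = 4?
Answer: √(9 - 30*I*√5) ≈ 6.1921 - 5.4168*I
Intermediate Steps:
d(n) = n*√(-5 + n) (d(n) = √(n - 5)*n = √(-5 + n)*n = n*√(-5 + n))
O(T) = 9
√(d(-15) + O(q)) = √(-15*√(-5 - 15) + 9) = √(-30*I*√5 + 9) = √(9 - 30*I*√5)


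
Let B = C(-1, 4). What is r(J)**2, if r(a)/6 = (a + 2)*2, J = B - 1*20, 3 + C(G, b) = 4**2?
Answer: 3600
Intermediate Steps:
C(G, b) = 13 (C(G, b) = -3 + 4**2 = -3 + 16 = 13)
B = 13
J = -7 (J = 13 - 1*20 = 13 - 20 = -7)
r(a) = 24 + 12*a (r(a) = 6*((a + 2)*2) = 6*((2 + a)*2) = 6*(4 + 2*a) = 24 + 12*a)
r(J)**2 = (24 + 12*(-7))**2 = (24 - 84)**2 = (-60)**2 = 3600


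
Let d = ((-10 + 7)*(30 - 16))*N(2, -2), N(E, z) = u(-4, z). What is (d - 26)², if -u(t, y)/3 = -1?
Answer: 23104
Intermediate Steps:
u(t, y) = 3 (u(t, y) = -3*(-1) = 3)
N(E, z) = 3
d = -126 (d = ((-10 + 7)*(30 - 16))*3 = -3*14*3 = -42*3 = -126)
(d - 26)² = (-126 - 26)² = (-152)² = 23104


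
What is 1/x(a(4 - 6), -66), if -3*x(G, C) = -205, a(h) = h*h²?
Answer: 3/205 ≈ 0.014634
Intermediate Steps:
a(h) = h³
x(G, C) = 205/3 (x(G, C) = -⅓*(-205) = 205/3)
1/x(a(4 - 6), -66) = 1/(205/3) = 3/205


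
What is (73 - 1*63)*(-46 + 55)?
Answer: 90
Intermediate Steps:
(73 - 1*63)*(-46 + 55) = (73 - 63)*9 = 10*9 = 90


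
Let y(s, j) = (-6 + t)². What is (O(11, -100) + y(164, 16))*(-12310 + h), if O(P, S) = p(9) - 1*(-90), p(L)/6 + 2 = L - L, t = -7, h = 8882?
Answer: -846716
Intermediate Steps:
p(L) = -12 (p(L) = -12 + 6*(L - L) = -12 + 6*0 = -12 + 0 = -12)
O(P, S) = 78 (O(P, S) = -12 - 1*(-90) = -12 + 90 = 78)
y(s, j) = 169 (y(s, j) = (-6 - 7)² = (-13)² = 169)
(O(11, -100) + y(164, 16))*(-12310 + h) = (78 + 169)*(-12310 + 8882) = 247*(-3428) = -846716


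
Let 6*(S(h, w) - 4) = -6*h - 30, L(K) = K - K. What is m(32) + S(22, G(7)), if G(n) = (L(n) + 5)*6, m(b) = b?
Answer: 9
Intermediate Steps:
L(K) = 0
G(n) = 30 (G(n) = (0 + 5)*6 = 5*6 = 30)
S(h, w) = -1 - h (S(h, w) = 4 + (-6*h - 30)/6 = 4 + (-30 - 6*h)/6 = 4 + (-5 - h) = -1 - h)
m(32) + S(22, G(7)) = 32 + (-1 - 1*22) = 32 + (-1 - 22) = 32 - 23 = 9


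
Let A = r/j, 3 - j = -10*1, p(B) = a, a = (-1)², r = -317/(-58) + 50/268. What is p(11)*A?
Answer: 10982/25259 ≈ 0.43478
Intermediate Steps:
r = 10982/1943 (r = -317*(-1/58) + 50*(1/268) = 317/58 + 25/134 = 10982/1943 ≈ 5.6521)
a = 1
p(B) = 1
j = 13 (j = 3 - (-10) = 3 - 1*(-10) = 3 + 10 = 13)
A = 10982/25259 (A = (10982/1943)/13 = (10982/1943)*(1/13) = 10982/25259 ≈ 0.43478)
p(11)*A = 1*(10982/25259) = 10982/25259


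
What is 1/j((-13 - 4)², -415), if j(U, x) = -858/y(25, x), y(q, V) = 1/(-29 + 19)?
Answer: 1/8580 ≈ 0.00011655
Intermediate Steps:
y(q, V) = -⅒ (y(q, V) = 1/(-10) = -⅒)
j(U, x) = 8580 (j(U, x) = -858/(-⅒) = -858*(-10) = 8580)
1/j((-13 - 4)², -415) = 1/8580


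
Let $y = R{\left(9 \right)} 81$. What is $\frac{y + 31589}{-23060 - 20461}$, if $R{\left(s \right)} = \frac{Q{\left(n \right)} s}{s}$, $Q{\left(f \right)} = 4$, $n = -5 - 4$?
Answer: $- \frac{31913}{43521} \approx -0.73328$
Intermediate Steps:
$n = -9$ ($n = -5 - 4 = -9$)
$R{\left(s \right)} = 4$ ($R{\left(s \right)} = \frac{4 s}{s} = 4$)
$y = 324$ ($y = 4 \cdot 81 = 324$)
$\frac{y + 31589}{-23060 - 20461} = \frac{324 + 31589}{-23060 - 20461} = \frac{31913}{-43521} = 31913 \left(- \frac{1}{43521}\right) = - \frac{31913}{43521}$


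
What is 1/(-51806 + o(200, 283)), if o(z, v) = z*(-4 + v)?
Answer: 1/3994 ≈ 0.00025038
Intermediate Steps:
1/(-51806 + o(200, 283)) = 1/(-51806 + 200*(-4 + 283)) = 1/(-51806 + 200*279) = 1/(-51806 + 55800) = 1/3994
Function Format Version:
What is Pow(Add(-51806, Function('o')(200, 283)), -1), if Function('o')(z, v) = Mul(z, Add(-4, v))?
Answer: Rational(1, 3994) ≈ 0.00025038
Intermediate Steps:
Pow(Add(-51806, Function('o')(200, 283)), -1) = Pow(Add(-51806, Mul(200, Add(-4, 283))), -1) = Pow(Add(-51806, Mul(200, 279)), -1) = Pow(Add(-51806, 55800), -1) = Pow(3994, -1) = Rational(1, 3994)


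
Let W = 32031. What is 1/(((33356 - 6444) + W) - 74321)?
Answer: -1/15378 ≈ -6.5028e-5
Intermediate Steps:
1/(((33356 - 6444) + W) - 74321) = 1/(((33356 - 6444) + 32031) - 74321) = 1/((26912 + 32031) - 74321) = 1/(58943 - 74321) = 1/(-15378) = -1/15378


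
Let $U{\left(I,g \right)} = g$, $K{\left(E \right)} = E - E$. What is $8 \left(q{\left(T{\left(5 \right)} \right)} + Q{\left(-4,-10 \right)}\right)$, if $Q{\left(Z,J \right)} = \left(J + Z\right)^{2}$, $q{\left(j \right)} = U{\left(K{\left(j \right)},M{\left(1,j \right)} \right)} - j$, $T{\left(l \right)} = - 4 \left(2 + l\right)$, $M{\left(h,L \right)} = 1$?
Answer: $1800$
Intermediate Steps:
$K{\left(E \right)} = 0$
$T{\left(l \right)} = -8 - 4 l$
$q{\left(j \right)} = 1 - j$
$8 \left(q{\left(T{\left(5 \right)} \right)} + Q{\left(-4,-10 \right)}\right) = 8 \left(\left(1 - \left(-8 - 20\right)\right) + \left(-10 - 4\right)^{2}\right) = 8 \left(\left(1 - \left(-8 - 20\right)\right) + \left(-14\right)^{2}\right) = 8 \left(\left(1 - -28\right) + 196\right) = 8 \left(\left(1 + 28\right) + 196\right) = 8 \left(29 + 196\right) = 8 \cdot 225 = 1800$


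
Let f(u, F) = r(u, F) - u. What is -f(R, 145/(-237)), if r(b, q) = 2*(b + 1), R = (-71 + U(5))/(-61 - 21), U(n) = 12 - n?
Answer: -114/41 ≈ -2.7805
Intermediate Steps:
R = 32/41 (R = (-71 + (12 - 1*5))/(-61 - 21) = (-71 + (12 - 5))/(-82) = (-71 + 7)*(-1/82) = -64*(-1/82) = 32/41 ≈ 0.78049)
r(b, q) = 2 + 2*b (r(b, q) = 2*(1 + b) = 2 + 2*b)
f(u, F) = 2 + u (f(u, F) = (2 + 2*u) - u = 2 + u)
-f(R, 145/(-237)) = -(2 + 32/41) = -1*114/41 = -114/41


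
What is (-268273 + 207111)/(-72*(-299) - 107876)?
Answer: 30581/43174 ≈ 0.70832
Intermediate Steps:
(-268273 + 207111)/(-72*(-299) - 107876) = -61162/(21528 - 107876) = -61162/(-86348) = -61162*(-1/86348) = 30581/43174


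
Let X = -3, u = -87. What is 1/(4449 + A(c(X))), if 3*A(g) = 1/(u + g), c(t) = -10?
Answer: 291/1294658 ≈ 0.00022477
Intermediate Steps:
A(g) = 1/(3*(-87 + g))
1/(4449 + A(c(X))) = 1/(4449 + 1/(3*(-87 - 10))) = 1/(4449 + (⅓)/(-97)) = 1/(4449 + (⅓)*(-1/97)) = 1/(4449 - 1/291) = 1/(1294658/291) = 291/1294658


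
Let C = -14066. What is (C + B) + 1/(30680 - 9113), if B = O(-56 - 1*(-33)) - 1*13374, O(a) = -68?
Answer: -593265035/21567 ≈ -27508.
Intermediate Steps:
B = -13442 (B = -68 - 1*13374 = -68 - 13374 = -13442)
(C + B) + 1/(30680 - 9113) = (-14066 - 13442) + 1/(30680 - 9113) = -27508 + 1/21567 = -593265035/21567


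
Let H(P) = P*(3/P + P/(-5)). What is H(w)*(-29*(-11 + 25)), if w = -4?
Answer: 406/5 ≈ 81.200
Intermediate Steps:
H(P) = P*(3/P - P/5) (H(P) = P*(3/P + P*(-1/5)) = P*(3/P - P/5))
H(w)*(-29*(-11 + 25)) = (3 - 1/5*(-4)**2)*(-29*(-11 + 25)) = (3 - 1/5*16)*(-29*14) = (3 - 16/5)*(-406) = -1/5*(-406) = 406/5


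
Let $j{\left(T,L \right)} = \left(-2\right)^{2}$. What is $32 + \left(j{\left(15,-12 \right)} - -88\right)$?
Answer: $124$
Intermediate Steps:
$j{\left(T,L \right)} = 4$
$32 + \left(j{\left(15,-12 \right)} - -88\right) = 32 + \left(4 - -88\right) = 32 + \left(4 + 88\right) = 32 + 92 = 124$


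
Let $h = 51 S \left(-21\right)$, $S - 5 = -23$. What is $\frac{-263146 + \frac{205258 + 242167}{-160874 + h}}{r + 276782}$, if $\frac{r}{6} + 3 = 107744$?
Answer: $- \frac{37260868441}{130725391888} \approx -0.28503$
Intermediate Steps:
$r = 646446$ ($r = -18 + 6 \cdot 107744 = -18 + 646464 = 646446$)
$S = -18$ ($S = 5 - 23 = -18$)
$h = 19278$ ($h = 51 \left(-18\right) \left(-21\right) = \left(-918\right) \left(-21\right) = 19278$)
$\frac{-263146 + \frac{205258 + 242167}{-160874 + h}}{r + 276782} = \frac{-263146 + \frac{205258 + 242167}{-160874 + 19278}}{646446 + 276782} = \frac{-263146 + \frac{447425}{-141596}}{923228} = \left(-263146 + 447425 \left(- \frac{1}{141596}\right)\right) \frac{1}{923228} = \left(-263146 - \frac{447425}{141596}\right) \frac{1}{923228} = \left(- \frac{37260868441}{141596}\right) \frac{1}{923228} = - \frac{37260868441}{130725391888}$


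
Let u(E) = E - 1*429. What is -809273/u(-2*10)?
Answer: 809273/449 ≈ 1802.4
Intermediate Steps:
u(E) = -429 + E (u(E) = E - 429 = -429 + E)
-809273/u(-2*10) = -809273/(-429 - 2*10) = -809273/(-429 - 20) = -809273/(-449) = -809273*(-1/449) = 809273/449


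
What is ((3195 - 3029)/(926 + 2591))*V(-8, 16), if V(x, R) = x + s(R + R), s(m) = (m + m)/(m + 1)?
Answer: -33200/116061 ≈ -0.28606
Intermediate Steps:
s(m) = 2*m/(1 + m) (s(m) = (2*m)/(1 + m) = 2*m/(1 + m))
V(x, R) = x + 4*R/(1 + 2*R) (V(x, R) = x + 2*(R + R)/(1 + (R + R)) = x + 2*(2*R)/(1 + 2*R) = x + 4*R/(1 + 2*R))
((3195 - 3029)/(926 + 2591))*V(-8, 16) = ((3195 - 3029)/(926 + 2591))*((4*16 - 8*(1 + 2*16))/(1 + 2*16)) = (166/3517)*((64 - 8*(1 + 32))/(1 + 32)) = (166*(1/3517))*((64 - 8*33)/33) = 166*((64 - 264)/33)/3517 = 166*((1/33)*(-200))/3517 = (166/3517)*(-200/33) = -33200/116061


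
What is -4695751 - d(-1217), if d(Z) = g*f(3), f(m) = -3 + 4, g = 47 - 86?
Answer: -4695712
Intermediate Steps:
g = -39
f(m) = 1
d(Z) = -39 (d(Z) = -39*1 = -39)
-4695751 - d(-1217) = -4695751 - 1*(-39) = -4695751 + 39 = -4695712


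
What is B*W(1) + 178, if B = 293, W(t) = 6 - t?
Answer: 1643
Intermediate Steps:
B*W(1) + 178 = 293*(6 - 1*1) + 178 = 293*(6 - 1) + 178 = 293*5 + 178 = 1465 + 178 = 1643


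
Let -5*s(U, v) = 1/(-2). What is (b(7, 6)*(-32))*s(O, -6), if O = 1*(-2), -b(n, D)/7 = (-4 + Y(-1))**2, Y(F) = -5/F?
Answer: 112/5 ≈ 22.400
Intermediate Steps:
b(n, D) = -7 (b(n, D) = -7*(-4 - 5/(-1))**2 = -7*(-4 - 5*(-1))**2 = -7*(-4 + 5)**2 = -7*1**2 = -7*1 = -7)
O = -2
s(U, v) = 1/10 (s(U, v) = -1/5/(-2) = -1/5*(-1/2) = 1/10)
(b(7, 6)*(-32))*s(O, -6) = -7*(-32)*(1/10) = 224*(1/10) = 112/5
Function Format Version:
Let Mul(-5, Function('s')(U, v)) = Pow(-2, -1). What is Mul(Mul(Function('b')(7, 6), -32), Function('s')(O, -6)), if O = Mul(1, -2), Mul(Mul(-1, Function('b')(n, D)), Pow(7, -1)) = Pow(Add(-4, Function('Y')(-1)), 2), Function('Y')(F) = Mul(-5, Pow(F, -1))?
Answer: Rational(112, 5) ≈ 22.400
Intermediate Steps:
Function('b')(n, D) = -7 (Function('b')(n, D) = Mul(-7, Pow(Add(-4, Mul(-5, Pow(-1, -1))), 2)) = Mul(-7, Pow(Add(-4, Mul(-5, -1)), 2)) = Mul(-7, Pow(Add(-4, 5), 2)) = Mul(-7, Pow(1, 2)) = Mul(-7, 1) = -7)
O = -2
Function('s')(U, v) = Rational(1, 10) (Function('s')(U, v) = Mul(Rational(-1, 5), Pow(-2, -1)) = Mul(Rational(-1, 5), Rational(-1, 2)) = Rational(1, 10))
Mul(Mul(Function('b')(7, 6), -32), Function('s')(O, -6)) = Mul(Mul(-7, -32), Rational(1, 10)) = Mul(224, Rational(1, 10)) = Rational(112, 5)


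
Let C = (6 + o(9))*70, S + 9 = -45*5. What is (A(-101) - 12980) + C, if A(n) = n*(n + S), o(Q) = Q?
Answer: 21905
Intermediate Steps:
S = -234 (S = -9 - 45*5 = -9 - 225 = -234)
A(n) = n*(-234 + n) (A(n) = n*(n - 234) = n*(-234 + n))
C = 1050 (C = (6 + 9)*70 = 15*70 = 1050)
(A(-101) - 12980) + C = (-101*(-234 - 101) - 12980) + 1050 = (-101*(-335) - 12980) + 1050 = (33835 - 12980) + 1050 = 20855 + 1050 = 21905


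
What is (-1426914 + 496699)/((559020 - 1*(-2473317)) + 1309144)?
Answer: -930215/4341481 ≈ -0.21426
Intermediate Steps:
(-1426914 + 496699)/((559020 - 1*(-2473317)) + 1309144) = -930215/((559020 + 2473317) + 1309144) = -930215/(3032337 + 1309144) = -930215/4341481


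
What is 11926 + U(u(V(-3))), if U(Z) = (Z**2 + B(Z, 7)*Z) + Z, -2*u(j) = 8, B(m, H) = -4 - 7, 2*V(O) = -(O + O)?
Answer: 11982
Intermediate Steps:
V(O) = -O (V(O) = (-(O + O))/2 = (-2*O)/2 = -O)
B(m, H) = -11
u(j) = -4 (u(j) = -1/2*8 = -4)
U(Z) = Z**2 - 10*Z (U(Z) = (Z**2 - 11*Z) + Z = Z**2 - 10*Z)
11926 + U(u(V(-3))) = 11926 - 4*(-10 - 4) = 11926 - 4*(-14) = 11926 + 56 = 11982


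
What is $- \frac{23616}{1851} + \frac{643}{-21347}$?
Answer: $- \frac{168440315}{13171099} \approx -12.789$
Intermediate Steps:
$- \frac{23616}{1851} + \frac{643}{-21347} = \left(-23616\right) \frac{1}{1851} + 643 \left(- \frac{1}{21347}\right) = - \frac{7872}{617} - \frac{643}{21347} = - \frac{168440315}{13171099}$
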